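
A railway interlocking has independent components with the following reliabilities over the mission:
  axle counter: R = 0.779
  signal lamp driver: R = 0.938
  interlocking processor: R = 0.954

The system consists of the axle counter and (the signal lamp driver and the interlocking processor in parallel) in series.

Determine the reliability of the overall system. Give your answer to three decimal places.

Parallel (signal lamp driver and interlocking processor): 1 − (1 − 0.93800)(1 − 0.95400) = 0.99715
Series (axle counter and [0.99715]): 0.77900 × 0.99715 = 0.777

0.777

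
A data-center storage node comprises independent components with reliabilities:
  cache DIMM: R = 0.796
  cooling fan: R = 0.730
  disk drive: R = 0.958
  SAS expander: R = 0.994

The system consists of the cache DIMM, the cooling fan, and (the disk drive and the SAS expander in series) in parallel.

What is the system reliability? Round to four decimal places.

Series (disk drive and SAS expander): 0.958000 × 0.994000 = 0.952252
Parallel (cache DIMM, cooling fan, and [0.952252]): 1 − (1 − 0.796000)(1 − 0.730000)(1 − 0.952252) = 0.9974

0.9974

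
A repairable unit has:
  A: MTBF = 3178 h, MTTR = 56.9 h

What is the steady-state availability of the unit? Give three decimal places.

0.982

A(A) = MTBF/(MTBF+MTTR) = 3178/(3178+56.9) = 0.982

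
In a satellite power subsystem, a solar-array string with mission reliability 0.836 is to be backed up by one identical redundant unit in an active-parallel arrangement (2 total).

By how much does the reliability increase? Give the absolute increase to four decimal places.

R_before = 0.836
R_after = 1 − (1 − 0.836)^2 = 0.9731
ΔR = 0.9731 − 0.836 = 0.1371

0.1371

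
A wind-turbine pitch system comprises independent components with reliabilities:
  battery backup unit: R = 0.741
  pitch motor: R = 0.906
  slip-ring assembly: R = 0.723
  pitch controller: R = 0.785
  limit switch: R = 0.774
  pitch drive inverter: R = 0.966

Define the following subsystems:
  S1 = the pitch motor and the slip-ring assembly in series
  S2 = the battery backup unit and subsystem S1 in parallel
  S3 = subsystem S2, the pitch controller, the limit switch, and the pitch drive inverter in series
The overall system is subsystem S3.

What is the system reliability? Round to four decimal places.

Series (pitch motor and slip-ring assembly): 0.906000 × 0.723000 = 0.655038
Parallel (battery backup unit and [0.655038]): 1 − (1 − 0.741000)(1 − 0.655038) = 0.910655
Series ([0.910655], pitch controller, limit switch, and pitch drive inverter): 0.910655 × 0.785000 × 0.774000 × 0.966000 = 0.5345

0.5345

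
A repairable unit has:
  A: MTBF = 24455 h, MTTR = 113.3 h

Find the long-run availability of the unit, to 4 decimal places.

A(A) = MTBF/(MTBF+MTTR) = 24455/(24455+113.3) = 0.9954

0.9954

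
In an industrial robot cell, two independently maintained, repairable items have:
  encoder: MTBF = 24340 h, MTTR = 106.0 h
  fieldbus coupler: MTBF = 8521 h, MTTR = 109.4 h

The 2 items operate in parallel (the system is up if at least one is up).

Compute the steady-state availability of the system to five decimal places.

A(encoder) = MTBF/(MTBF+MTTR) = 24340/(24340+106.0) = 0.995664
A(fieldbus coupler) = MTBF/(MTBF+MTTR) = 8521/(8521+109.4) = 0.987324
Parallel availability: 1 − (1 − 0.995664)(1 − 0.987324) = 0.99995

0.99995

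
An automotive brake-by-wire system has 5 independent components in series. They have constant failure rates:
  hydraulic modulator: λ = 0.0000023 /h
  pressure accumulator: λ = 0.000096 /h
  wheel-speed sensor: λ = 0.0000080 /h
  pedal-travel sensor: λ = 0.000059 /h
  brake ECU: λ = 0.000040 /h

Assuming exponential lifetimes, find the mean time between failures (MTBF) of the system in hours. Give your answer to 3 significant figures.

4870

Series of exponential components: λ_sys = Σ λ_i
λ_sys = 0.0000023 + 0.000096 + 0.0000080 + 0.000059 + 0.000040 = 2.0530e-04 /h
MTBF = 1 / λ_sys = 4870 h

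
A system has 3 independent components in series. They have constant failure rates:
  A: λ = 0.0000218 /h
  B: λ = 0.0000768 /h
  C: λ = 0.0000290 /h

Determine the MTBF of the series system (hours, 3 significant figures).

7840

Series of exponential components: λ_sys = Σ λ_i
λ_sys = 0.0000218 + 0.0000768 + 0.0000290 = 1.2760e-04 /h
MTBF = 1 / λ_sys = 7840 h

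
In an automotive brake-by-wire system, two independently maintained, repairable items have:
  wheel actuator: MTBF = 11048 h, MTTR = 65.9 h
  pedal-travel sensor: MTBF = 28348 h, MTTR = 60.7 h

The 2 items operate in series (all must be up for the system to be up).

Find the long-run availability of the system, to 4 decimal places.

0.9919

A(wheel actuator) = MTBF/(MTBF+MTTR) = 11048/(11048+65.9) = 0.994070
A(pedal-travel sensor) = MTBF/(MTBF+MTTR) = 28348/(28348+60.7) = 0.997863
Series availability: 0.994070 × 0.997863 = 0.9919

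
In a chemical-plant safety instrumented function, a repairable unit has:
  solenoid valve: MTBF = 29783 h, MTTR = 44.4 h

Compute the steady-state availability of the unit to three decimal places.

0.999

A(solenoid valve) = MTBF/(MTBF+MTTR) = 29783/(29783+44.4) = 0.999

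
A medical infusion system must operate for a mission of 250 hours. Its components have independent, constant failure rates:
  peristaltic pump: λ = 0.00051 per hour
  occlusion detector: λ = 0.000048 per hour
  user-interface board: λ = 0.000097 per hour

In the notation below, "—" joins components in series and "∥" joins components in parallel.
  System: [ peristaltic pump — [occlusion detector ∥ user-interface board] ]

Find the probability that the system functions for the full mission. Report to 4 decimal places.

R(peristaltic pump) = exp(−0.00051 × 250) = 0.880293
R(occlusion detector) = exp(−0.000048 × 250) = 0.988072
R(user-interface board) = exp(−0.000097 × 250) = 0.976042
Parallel (occlusion detector and user-interface board): 1 − (1 − 0.988072)(1 − 0.976042) = 0.999714
Series (peristaltic pump and [0.999714]): 0.880293 × 0.999714 = 0.8800

0.8800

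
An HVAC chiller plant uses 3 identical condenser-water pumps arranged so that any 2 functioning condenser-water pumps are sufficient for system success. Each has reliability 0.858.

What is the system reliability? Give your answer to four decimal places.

R = Σ_{i=2}^{3} C(3,i) p^i (1−p)^{3−i} with p = 0.858
C(3,2)·0.858^2·0.142^1 = 0.313606
C(3,3)·0.858^3·0.142^0 = 0.631629
Sum = 0.9452

0.9452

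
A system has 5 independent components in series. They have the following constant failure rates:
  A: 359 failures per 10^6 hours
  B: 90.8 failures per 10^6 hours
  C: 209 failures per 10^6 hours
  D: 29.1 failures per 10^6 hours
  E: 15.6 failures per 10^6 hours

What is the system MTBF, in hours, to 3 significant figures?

Series of exponential components: λ_sys = Σ λ_i
λ_sys = 0.000359 + 0.0000908 + 0.000209 + 0.0000291 + 0.0000156 = 7.0350e-04 /h
MTBF = 1 / λ_sys = 1420 h

1420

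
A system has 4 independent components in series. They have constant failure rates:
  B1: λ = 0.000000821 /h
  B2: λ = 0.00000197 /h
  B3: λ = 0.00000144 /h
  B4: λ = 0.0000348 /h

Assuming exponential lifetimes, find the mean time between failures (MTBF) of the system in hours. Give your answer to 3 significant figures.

Series of exponential components: λ_sys = Σ λ_i
λ_sys = 0.000000821 + 0.00000197 + 0.00000144 + 0.0000348 = 3.9031e-05 /h
MTBF = 1 / λ_sys = 25600 h

25600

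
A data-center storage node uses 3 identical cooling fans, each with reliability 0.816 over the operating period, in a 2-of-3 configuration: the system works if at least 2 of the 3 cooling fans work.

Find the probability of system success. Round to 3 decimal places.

R = Σ_{i=2}^{3} C(3,i) p^i (1−p)^{3−i} with p = 0.816
C(3,2)·0.816^2·0.184^1 = 0.36755
C(3,3)·0.816^3·0.184^0 = 0.54334
Sum = 0.911

0.911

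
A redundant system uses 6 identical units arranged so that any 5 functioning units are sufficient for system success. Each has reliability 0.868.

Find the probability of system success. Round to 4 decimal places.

R = Σ_{i=5}^{6} C(6,i) p^i (1−p)^{6−i} with p = 0.868
C(6,5)·0.868^5·0.132^1 = 0.390233
C(6,6)·0.868^6·0.132^0 = 0.427679
Sum = 0.8179

0.8179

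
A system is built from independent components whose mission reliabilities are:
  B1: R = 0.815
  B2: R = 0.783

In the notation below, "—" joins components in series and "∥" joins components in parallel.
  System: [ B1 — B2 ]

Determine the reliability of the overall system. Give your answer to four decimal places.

Series (B1 and B2): 0.815000 × 0.783000 = 0.6381

0.6381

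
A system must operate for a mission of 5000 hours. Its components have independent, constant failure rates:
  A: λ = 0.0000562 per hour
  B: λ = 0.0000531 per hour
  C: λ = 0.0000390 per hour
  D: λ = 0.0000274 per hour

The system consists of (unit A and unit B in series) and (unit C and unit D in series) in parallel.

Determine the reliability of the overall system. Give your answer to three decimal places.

0.881

R(A) = exp(−0.0000562 × 5000) = 0.75503
R(B) = exp(−0.0000531 × 5000) = 0.76682
R(C) = exp(−0.0000390 × 5000) = 0.82283
R(D) = exp(−0.0000274 × 5000) = 0.87197
Series (A and B): 0.75503 × 0.76682 = 0.57897
Series (C and D): 0.82283 × 0.87197 = 0.71748
Parallel ([0.57897] and [0.71748]): 1 − (1 − 0.57897)(1 − 0.71748) = 0.881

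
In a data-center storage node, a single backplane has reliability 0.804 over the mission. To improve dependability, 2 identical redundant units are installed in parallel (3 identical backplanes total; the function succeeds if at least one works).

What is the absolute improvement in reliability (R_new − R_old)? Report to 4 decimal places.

R_before = 0.804
R_after = 1 − (1 − 0.804)^3 = 0.9925
ΔR = 0.9925 − 0.804 = 0.1885

0.1885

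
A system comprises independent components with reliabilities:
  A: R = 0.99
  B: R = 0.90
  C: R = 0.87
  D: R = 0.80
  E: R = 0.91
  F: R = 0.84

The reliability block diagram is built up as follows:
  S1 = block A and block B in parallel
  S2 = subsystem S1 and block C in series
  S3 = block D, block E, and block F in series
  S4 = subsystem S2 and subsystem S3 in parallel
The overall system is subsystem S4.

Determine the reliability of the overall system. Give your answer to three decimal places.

Parallel (A and B): 1 − (1 − 0.99000)(1 − 0.90000) = 0.99900
Series ([0.99900] and C): 0.99900 × 0.87000 = 0.86913
Series (D, E, and F): 0.80000 × 0.91000 × 0.84000 = 0.61152
Parallel ([0.86913] and [0.61152]): 1 − (1 − 0.86913)(1 − 0.61152) = 0.949

0.949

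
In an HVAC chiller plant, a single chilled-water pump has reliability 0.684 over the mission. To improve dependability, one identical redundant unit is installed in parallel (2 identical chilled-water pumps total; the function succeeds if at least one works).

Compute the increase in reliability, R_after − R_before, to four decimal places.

R_before = 0.684
R_after = 1 − (1 − 0.684)^2 = 0.9001
ΔR = 0.9001 − 0.684 = 0.2161

0.2161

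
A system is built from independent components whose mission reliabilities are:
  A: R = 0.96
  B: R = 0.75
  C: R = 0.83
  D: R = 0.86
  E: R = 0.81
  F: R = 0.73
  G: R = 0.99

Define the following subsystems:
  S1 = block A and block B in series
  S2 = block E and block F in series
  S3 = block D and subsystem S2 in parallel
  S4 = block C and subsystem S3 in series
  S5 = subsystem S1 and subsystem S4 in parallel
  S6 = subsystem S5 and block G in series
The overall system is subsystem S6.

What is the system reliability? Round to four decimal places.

Series (A and B): 0.960000 × 0.750000 = 0.720000
Series (E and F): 0.810000 × 0.730000 = 0.591300
Parallel (D and [0.591300]): 1 − (1 − 0.860000)(1 − 0.591300) = 0.942782
Series (C and [0.942782]): 0.830000 × 0.942782 = 0.782509
Parallel ([0.720000] and [0.782509]): 1 − (1 − 0.720000)(1 − 0.782509) = 0.939103
Series ([0.939103] and G): 0.939103 × 0.990000 = 0.9297

0.9297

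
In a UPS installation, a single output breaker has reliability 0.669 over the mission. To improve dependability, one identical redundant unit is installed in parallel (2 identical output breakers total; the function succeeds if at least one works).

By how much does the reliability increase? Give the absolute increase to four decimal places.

R_before = 0.669
R_after = 1 − (1 − 0.669)^2 = 0.8904
ΔR = 0.8904 − 0.669 = 0.2214

0.2214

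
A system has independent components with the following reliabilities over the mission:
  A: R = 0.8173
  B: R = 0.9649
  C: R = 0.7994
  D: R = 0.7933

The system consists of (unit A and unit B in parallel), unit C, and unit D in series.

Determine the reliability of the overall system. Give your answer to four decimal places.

Parallel (A and B): 1 − (1 − 0.817300)(1 − 0.964900) = 0.993587
Series ([0.993587], C, and D): 0.993587 × 0.799400 × 0.793300 = 0.6301

0.6301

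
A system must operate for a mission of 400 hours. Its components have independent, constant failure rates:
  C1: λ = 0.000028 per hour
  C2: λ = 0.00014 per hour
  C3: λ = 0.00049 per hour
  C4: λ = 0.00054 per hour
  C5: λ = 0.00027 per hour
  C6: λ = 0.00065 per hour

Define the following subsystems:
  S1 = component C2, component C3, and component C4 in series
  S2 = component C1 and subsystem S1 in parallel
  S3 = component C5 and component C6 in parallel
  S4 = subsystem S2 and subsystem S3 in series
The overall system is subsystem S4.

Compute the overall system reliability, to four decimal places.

0.9725

R(C1) = exp(−0.000028 × 400) = 0.988862
R(C2) = exp(−0.00014 × 400) = 0.945539
R(C3) = exp(−0.00049 × 400) = 0.822012
R(C4) = exp(−0.00054 × 400) = 0.805735
R(C5) = exp(−0.00027 × 400) = 0.897628
R(C6) = exp(−0.00065 × 400) = 0.771052
Series (C2, C3, and C4): 0.945539 × 0.822012 × 0.805735 = 0.626253
Parallel (C1 and [0.626253]): 1 − (1 − 0.988862)(1 − 0.626253) = 0.995837
Parallel (C5 and C6): 1 − (1 − 0.897628)(1 − 0.771052) = 0.976562
Series ([0.995837] and [0.976562]): 0.995837 × 0.976562 = 0.9725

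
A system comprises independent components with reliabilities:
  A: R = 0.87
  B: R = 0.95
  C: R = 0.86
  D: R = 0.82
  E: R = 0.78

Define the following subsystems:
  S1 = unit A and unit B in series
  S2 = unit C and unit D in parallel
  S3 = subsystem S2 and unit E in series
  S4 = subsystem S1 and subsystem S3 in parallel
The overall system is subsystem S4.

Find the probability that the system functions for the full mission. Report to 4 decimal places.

Series (A and B): 0.870000 × 0.950000 = 0.826500
Parallel (C and D): 1 − (1 − 0.860000)(1 − 0.820000) = 0.974800
Series ([0.974800] and E): 0.974800 × 0.780000 = 0.760344
Parallel ([0.826500] and [0.760344]): 1 − (1 − 0.826500)(1 − 0.760344) = 0.9584

0.9584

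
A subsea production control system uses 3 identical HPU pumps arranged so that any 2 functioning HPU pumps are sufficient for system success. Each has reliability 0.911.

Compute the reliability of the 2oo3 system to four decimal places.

0.9776

R = Σ_{i=2}^{3} C(3,i) p^i (1−p)^{3−i} with p = 0.911
C(3,2)·0.911^2·0.089^1 = 0.221589
C(3,3)·0.911^3·0.089^0 = 0.756058
Sum = 0.9776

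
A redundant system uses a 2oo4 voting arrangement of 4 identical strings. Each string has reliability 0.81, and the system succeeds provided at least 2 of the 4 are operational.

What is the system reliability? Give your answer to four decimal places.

0.9765

R = Σ_{i=2}^{4} C(4,i) p^i (1−p)^{4−i} with p = 0.81
C(4,2)·0.81^2·0.19^2 = 0.142111
C(4,3)·0.81^3·0.19^1 = 0.403895
C(4,4)·0.81^4·0.19^0 = 0.430467
Sum = 0.9765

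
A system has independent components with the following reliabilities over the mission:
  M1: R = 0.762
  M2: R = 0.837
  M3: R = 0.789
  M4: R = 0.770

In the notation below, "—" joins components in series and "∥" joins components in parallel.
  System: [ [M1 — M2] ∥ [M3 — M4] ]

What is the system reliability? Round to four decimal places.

Series (M1 and M2): 0.762000 × 0.837000 = 0.637794
Series (M3 and M4): 0.789000 × 0.770000 = 0.607530
Parallel ([0.637794] and [0.607530]): 1 − (1 − 0.637794)(1 − 0.607530) = 0.8578

0.8578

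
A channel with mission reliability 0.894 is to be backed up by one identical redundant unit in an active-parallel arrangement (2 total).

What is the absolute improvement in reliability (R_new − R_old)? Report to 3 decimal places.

0.095

R_before = 0.894
R_after = 1 − (1 − 0.894)^2 = 0.989
ΔR = 0.989 − 0.894 = 0.095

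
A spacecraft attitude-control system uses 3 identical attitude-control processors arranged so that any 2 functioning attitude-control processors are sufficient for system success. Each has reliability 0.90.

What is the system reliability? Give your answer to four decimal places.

R = Σ_{i=2}^{3} C(3,i) p^i (1−p)^{3−i} with p = 0.90
C(3,2)·0.90^2·0.10^1 = 0.243000
C(3,3)·0.90^3·0.10^0 = 0.729000
Sum = 0.9720

0.9720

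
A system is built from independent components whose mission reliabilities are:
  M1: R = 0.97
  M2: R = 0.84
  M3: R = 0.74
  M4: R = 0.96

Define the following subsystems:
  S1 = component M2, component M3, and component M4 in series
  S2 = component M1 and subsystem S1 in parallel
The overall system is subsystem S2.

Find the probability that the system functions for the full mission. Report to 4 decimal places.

Series (M2, M3, and M4): 0.840000 × 0.740000 × 0.960000 = 0.596736
Parallel (M1 and [0.596736]): 1 − (1 − 0.970000)(1 − 0.596736) = 0.9879

0.9879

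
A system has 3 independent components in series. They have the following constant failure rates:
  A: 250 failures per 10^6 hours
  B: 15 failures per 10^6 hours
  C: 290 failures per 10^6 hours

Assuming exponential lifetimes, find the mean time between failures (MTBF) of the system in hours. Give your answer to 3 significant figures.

Series of exponential components: λ_sys = Σ λ_i
λ_sys = 0.00025 + 0.000015 + 0.00029 = 5.5500e-04 /h
MTBF = 1 / λ_sys = 1800 h

1800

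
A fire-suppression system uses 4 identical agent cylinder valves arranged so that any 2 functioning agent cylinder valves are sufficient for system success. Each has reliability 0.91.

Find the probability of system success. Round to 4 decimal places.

R = Σ_{i=2}^{4} C(4,i) p^i (1−p)^{4−i} with p = 0.91
C(4,2)·0.91^2·0.09^2 = 0.040246
C(4,3)·0.91^3·0.09^1 = 0.271286
C(4,4)·0.91^4·0.09^0 = 0.685750
Sum = 0.9973

0.9973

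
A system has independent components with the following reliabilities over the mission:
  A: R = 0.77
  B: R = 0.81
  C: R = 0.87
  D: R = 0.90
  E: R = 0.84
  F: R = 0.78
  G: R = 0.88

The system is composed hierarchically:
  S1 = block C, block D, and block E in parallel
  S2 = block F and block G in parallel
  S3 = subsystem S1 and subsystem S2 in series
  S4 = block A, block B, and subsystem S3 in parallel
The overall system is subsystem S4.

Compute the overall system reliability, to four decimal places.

0.9988

Parallel (C, D, and E): 1 − (1 − 0.870000)(1 − 0.900000)(1 − 0.840000) = 0.997920
Parallel (F and G): 1 − (1 − 0.780000)(1 − 0.880000) = 0.973600
Series ([0.997920] and [0.973600]): 0.997920 × 0.973600 = 0.971575
Parallel (A, B, and [0.971575]): 1 − (1 − 0.770000)(1 − 0.810000)(1 − 0.971575) = 0.9988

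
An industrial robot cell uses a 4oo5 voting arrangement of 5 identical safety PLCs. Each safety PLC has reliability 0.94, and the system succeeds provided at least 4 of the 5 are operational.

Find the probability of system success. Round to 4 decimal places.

0.9681

R = Σ_{i=4}^{5} C(5,i) p^i (1−p)^{5−i} with p = 0.94
C(5,4)·0.94^4·0.06^1 = 0.234225
C(5,5)·0.94^5·0.06^0 = 0.733904
Sum = 0.9681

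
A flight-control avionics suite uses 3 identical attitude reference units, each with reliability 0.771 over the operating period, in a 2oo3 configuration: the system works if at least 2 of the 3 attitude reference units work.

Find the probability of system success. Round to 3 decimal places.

0.867

R = Σ_{i=2}^{3} C(3,i) p^i (1−p)^{3−i} with p = 0.771
C(3,2)·0.771^2·0.229^1 = 0.40838
C(3,3)·0.771^3·0.229^0 = 0.45831
Sum = 0.867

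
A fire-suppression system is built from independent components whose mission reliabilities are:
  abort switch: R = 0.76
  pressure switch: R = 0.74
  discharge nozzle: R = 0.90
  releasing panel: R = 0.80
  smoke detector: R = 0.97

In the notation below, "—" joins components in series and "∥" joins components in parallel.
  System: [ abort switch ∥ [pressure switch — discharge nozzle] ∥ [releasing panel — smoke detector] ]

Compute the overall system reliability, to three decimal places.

0.982

Series (pressure switch and discharge nozzle): 0.74000 × 0.90000 = 0.66600
Series (releasing panel and smoke detector): 0.80000 × 0.97000 = 0.77600
Parallel (abort switch, [0.66600], and [0.77600]): 1 − (1 − 0.76000)(1 − 0.66600)(1 − 0.77600) = 0.982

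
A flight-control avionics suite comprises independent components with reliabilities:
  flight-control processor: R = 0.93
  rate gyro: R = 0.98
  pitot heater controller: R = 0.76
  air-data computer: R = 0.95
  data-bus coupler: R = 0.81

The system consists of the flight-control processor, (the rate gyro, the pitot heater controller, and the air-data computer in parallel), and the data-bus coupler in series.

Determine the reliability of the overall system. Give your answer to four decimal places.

0.7531

Parallel (rate gyro, pitot heater controller, and air-data computer): 1 − (1 − 0.980000)(1 − 0.760000)(1 − 0.950000) = 0.999760
Series (flight-control processor, [0.999760], and data-bus coupler): 0.930000 × 0.999760 × 0.810000 = 0.7531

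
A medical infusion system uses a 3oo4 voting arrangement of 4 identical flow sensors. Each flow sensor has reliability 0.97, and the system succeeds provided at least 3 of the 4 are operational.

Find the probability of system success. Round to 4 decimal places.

0.9948

R = Σ_{i=3}^{4} C(4,i) p^i (1−p)^{4−i} with p = 0.97
C(4,3)·0.97^3·0.03^1 = 0.109521
C(4,4)·0.97^4·0.03^0 = 0.885293
Sum = 0.9948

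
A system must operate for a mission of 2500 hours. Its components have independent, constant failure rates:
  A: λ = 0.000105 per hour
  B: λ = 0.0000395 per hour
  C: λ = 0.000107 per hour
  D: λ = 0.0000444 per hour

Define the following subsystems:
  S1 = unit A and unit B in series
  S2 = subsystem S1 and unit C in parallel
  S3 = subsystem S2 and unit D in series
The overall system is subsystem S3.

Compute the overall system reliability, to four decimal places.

R(A) = exp(−0.000105 × 2500) = 0.769126
R(B) = exp(−0.0000395 × 2500) = 0.905969
R(C) = exp(−0.000107 × 2500) = 0.765290
R(D) = exp(−0.0000444 × 2500) = 0.894939
Series (A and B): 0.769126 × 0.905969 = 0.696804
Parallel ([0.696804] and C): 1 − (1 − 0.696804)(1 − 0.765290) = 0.928837
Series ([0.928837] and D): 0.928837 × 0.894939 = 0.8313

0.8313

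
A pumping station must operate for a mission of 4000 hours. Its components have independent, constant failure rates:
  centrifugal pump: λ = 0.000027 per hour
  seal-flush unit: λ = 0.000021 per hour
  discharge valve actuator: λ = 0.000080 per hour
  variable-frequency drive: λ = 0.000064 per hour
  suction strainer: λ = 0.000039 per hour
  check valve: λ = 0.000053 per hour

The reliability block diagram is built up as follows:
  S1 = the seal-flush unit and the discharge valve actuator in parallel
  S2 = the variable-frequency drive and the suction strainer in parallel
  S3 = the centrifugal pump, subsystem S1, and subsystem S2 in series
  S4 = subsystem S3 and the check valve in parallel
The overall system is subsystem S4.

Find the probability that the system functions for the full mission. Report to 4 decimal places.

R(centrifugal pump) = exp(−0.000027 × 4000) = 0.897628
R(seal-flush unit) = exp(−0.000021 × 4000) = 0.919431
R(discharge valve actuator) = exp(−0.000080 × 4000) = 0.726149
R(variable-frequency drive) = exp(−0.000064 × 4000) = 0.774142
R(suction strainer) = exp(−0.000039 × 4000) = 0.855559
R(check valve) = exp(−0.000053 × 4000) = 0.808965
Parallel (seal-flush unit and discharge valve actuator): 1 − (1 − 0.919431)(1 − 0.726149) = 0.977936
Parallel (variable-frequency drive and suction strainer): 1 − (1 − 0.774142)(1 − 0.855559) = 0.967377
Series (centrifugal pump, [0.977936], and [0.967377]): 0.897628 × 0.977936 × 0.967377 = 0.849186
Parallel ([0.849186] and check valve): 1 − (1 − 0.849186)(1 − 0.808965) = 0.9712

0.9712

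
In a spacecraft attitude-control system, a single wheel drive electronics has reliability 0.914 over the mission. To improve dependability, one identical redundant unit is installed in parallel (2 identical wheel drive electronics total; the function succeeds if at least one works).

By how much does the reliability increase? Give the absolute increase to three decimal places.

0.079

R_before = 0.914
R_after = 1 − (1 − 0.914)^2 = 0.993
ΔR = 0.993 − 0.914 = 0.079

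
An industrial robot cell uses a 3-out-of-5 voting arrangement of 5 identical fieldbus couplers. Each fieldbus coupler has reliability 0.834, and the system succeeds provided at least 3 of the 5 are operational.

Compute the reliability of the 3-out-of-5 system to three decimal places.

0.965

R = Σ_{i=3}^{5} C(5,i) p^i (1−p)^{5−i} with p = 0.834
C(5,3)·0.834^3·0.166^2 = 0.15985
C(5,4)·0.834^4·0.166^1 = 0.40155
C(5,5)·0.834^5·0.166^0 = 0.40349
Sum = 0.965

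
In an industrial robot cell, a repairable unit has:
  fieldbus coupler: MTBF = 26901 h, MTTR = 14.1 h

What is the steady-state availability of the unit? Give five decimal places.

A(fieldbus coupler) = MTBF/(MTBF+MTTR) = 26901/(26901+14.1) = 0.99948

0.99948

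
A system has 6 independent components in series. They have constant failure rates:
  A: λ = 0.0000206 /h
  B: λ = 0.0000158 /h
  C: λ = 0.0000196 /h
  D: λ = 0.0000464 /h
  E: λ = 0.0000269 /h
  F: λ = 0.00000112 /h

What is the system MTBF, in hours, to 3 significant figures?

7670

Series of exponential components: λ_sys = Σ λ_i
λ_sys = 0.0000206 + 0.0000158 + 0.0000196 + 0.0000464 + 0.0000269 + 0.00000112 = 1.3042e-04 /h
MTBF = 1 / λ_sys = 7670 h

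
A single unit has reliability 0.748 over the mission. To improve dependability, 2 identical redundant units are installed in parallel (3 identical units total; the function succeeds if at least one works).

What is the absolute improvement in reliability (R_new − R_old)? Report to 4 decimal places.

0.2360

R_before = 0.748
R_after = 1 − (1 − 0.748)^3 = 0.9840
ΔR = 0.9840 − 0.748 = 0.2360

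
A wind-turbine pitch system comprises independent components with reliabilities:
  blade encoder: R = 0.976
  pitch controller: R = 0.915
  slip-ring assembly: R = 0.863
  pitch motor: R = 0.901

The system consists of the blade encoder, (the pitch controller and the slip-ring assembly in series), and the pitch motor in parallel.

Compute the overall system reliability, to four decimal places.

0.9995

Series (pitch controller and slip-ring assembly): 0.915000 × 0.863000 = 0.789645
Parallel (blade encoder, [0.789645], and pitch motor): 1 − (1 − 0.976000)(1 − 0.789645)(1 − 0.901000) = 0.9995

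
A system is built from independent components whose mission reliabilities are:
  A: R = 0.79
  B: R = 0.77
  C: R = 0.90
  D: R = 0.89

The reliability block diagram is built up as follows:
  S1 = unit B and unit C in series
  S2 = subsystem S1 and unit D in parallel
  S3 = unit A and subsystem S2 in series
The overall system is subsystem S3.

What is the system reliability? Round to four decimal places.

0.7633

Series (B and C): 0.770000 × 0.900000 = 0.693000
Parallel ([0.693000] and D): 1 − (1 − 0.693000)(1 − 0.890000) = 0.966230
Series (A and [0.966230]): 0.790000 × 0.966230 = 0.7633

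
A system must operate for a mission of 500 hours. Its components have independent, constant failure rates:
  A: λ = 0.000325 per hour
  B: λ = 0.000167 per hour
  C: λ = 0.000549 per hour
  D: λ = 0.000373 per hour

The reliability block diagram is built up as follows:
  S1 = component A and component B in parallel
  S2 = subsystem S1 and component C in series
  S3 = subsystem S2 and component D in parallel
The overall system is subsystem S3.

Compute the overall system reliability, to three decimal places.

0.958

R(A) = exp(−0.000325 × 500) = 0.85002
R(B) = exp(−0.000167 × 500) = 0.91989
R(C) = exp(−0.000549 × 500) = 0.75995
R(D) = exp(−0.000373 × 500) = 0.82986
Parallel (A and B): 1 − (1 − 0.85002)(1 − 0.91989) = 0.98799
Series ([0.98799] and C): 0.98799 × 0.75995 = 0.75082
Parallel ([0.75082] and D): 1 − (1 − 0.75082)(1 − 0.82986) = 0.958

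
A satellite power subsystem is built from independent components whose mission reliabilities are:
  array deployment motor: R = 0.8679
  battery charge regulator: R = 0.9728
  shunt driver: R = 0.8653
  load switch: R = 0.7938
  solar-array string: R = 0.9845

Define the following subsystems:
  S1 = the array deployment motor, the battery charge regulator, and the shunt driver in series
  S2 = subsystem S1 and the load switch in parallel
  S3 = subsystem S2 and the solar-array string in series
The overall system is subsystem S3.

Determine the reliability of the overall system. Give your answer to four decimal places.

0.9298

Series (array deployment motor, battery charge regulator, and shunt driver): 0.867900 × 0.972800 × 0.865300 = 0.730567
Parallel ([0.730567] and load switch): 1 − (1 − 0.730567)(1 − 0.793800) = 0.944443
Series ([0.944443] and solar-array string): 0.944443 × 0.984500 = 0.9298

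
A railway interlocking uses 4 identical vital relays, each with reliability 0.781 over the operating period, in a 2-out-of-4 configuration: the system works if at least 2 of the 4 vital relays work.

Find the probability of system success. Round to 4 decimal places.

0.9649

R = Σ_{i=2}^{4} C(4,i) p^i (1−p)^{4−i} with p = 0.781
C(4,2)·0.781^2·0.219^2 = 0.175526
C(4,3)·0.781^3·0.219^1 = 0.417308
C(4,4)·0.781^4·0.219^0 = 0.372052
Sum = 0.9649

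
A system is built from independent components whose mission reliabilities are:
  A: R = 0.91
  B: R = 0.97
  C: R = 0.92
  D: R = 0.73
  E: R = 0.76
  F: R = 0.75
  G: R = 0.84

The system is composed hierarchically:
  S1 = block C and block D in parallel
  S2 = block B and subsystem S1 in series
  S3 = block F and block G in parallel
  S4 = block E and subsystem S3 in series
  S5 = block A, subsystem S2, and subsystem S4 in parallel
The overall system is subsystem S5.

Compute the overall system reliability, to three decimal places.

0.999

Parallel (C and D): 1 − (1 − 0.92000)(1 − 0.73000) = 0.97840
Series (B and [0.97840]): 0.97000 × 0.97840 = 0.94905
Parallel (F and G): 1 − (1 − 0.75000)(1 − 0.84000) = 0.96000
Series (E and [0.96000]): 0.76000 × 0.96000 = 0.72960
Parallel (A, [0.94905], and [0.72960]): 1 − (1 − 0.91000)(1 − 0.94905)(1 − 0.72960) = 0.999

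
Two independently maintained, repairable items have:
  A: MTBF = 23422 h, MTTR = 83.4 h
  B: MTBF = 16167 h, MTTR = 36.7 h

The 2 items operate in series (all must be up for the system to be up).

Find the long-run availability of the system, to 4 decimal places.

A(A) = MTBF/(MTBF+MTTR) = 23422/(23422+83.4) = 0.996452
A(B) = MTBF/(MTBF+MTTR) = 16167/(16167+36.7) = 0.997735
Series availability: 0.996452 × 0.997735 = 0.9942

0.9942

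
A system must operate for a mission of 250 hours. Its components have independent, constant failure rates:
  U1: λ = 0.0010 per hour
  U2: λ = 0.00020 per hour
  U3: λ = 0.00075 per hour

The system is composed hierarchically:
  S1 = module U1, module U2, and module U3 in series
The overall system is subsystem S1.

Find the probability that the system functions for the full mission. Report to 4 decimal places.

R(U1) = exp(−0.0010 × 250) = 0.778801
R(U2) = exp(−0.00020 × 250) = 0.951229
R(U3) = exp(−0.00075 × 250) = 0.829029
Series (U1, U2, and U3): 0.778801 × 0.951229 × 0.829029 = 0.6142

0.6142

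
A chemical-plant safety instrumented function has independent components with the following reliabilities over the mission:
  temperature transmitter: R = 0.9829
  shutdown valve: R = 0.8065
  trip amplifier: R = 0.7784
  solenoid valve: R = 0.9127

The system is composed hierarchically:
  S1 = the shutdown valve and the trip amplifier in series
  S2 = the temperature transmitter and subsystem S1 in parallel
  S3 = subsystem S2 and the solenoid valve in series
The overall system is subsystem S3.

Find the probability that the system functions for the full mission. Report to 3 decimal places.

Series (shutdown valve and trip amplifier): 0.80650 × 0.77840 = 0.62778
Parallel (temperature transmitter and [0.62778]): 1 − (1 − 0.98290)(1 − 0.62778) = 0.99364
Series ([0.99364] and solenoid valve): 0.99364 × 0.91270 = 0.907

0.907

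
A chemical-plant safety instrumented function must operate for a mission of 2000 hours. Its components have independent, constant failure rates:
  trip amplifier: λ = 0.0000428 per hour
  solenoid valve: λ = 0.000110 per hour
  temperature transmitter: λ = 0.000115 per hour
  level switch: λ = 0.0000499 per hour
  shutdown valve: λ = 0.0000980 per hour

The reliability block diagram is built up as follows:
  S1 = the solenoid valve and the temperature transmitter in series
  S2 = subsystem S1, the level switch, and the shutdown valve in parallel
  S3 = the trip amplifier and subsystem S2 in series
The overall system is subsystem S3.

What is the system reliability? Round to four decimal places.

R(trip amplifier) = exp(−0.0000428 × 2000) = 0.917961
R(solenoid valve) = exp(−0.000110 × 2000) = 0.802519
R(temperature transmitter) = exp(−0.000115 × 2000) = 0.794534
R(level switch) = exp(−0.0000499 × 2000) = 0.905018
R(shutdown valve) = exp(−0.0000980 × 2000) = 0.822012
Series (solenoid valve and temperature transmitter): 0.802519 × 0.794534 = 0.637629
Parallel ([0.637629], level switch, and shutdown valve): 1 − (1 − 0.637629)(1 − 0.905018)(1 − 0.822012) = 0.993874
Series (trip amplifier and [0.993874]): 0.917961 × 0.993874 = 0.9123

0.9123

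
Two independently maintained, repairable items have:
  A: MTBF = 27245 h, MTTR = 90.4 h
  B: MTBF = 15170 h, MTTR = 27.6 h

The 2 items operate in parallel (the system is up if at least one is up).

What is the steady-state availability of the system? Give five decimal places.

A(A) = MTBF/(MTBF+MTTR) = 27245/(27245+90.4) = 0.996693
A(B) = MTBF/(MTBF+MTTR) = 15170/(15170+27.6) = 0.998184
Parallel availability: 1 − (1 − 0.996693)(1 − 0.998184) = 0.99999

0.99999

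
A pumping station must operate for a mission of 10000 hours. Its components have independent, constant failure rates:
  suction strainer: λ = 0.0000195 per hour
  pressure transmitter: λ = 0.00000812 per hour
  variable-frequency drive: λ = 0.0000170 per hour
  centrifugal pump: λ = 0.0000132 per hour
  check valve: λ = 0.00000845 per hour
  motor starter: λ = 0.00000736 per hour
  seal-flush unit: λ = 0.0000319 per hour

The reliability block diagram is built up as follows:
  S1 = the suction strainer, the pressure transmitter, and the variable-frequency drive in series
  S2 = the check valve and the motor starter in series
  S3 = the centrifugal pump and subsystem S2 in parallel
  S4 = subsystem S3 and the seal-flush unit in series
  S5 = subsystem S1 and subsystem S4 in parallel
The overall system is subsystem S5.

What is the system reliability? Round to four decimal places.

0.8970

R(suction strainer) = exp(−0.0000195 × 10000) = 0.822835
R(pressure transmitter) = exp(−0.00000812 × 10000) = 0.922009
R(variable-frequency drive) = exp(−0.0000170 × 10000) = 0.843665
R(centrifugal pump) = exp(−0.0000132 × 10000) = 0.876341
R(check valve) = exp(−0.00000845 × 10000) = 0.918972
R(motor starter) = exp(−0.00000736 × 10000) = 0.929043
R(seal-flush unit) = exp(−0.0000319 × 10000) = 0.726876
Series (suction strainer, pressure transmitter, and variable-frequency drive): 0.822835 × 0.922009 × 0.843665 = 0.640056
Series (check valve and motor starter): 0.918972 × 0.929043 = 0.853765
Parallel (centrifugal pump and [0.853765]): 1 − (1 − 0.876341)(1 − 0.853765) = 0.981917
Series ([0.981917] and seal-flush unit): 0.981917 × 0.726876 = 0.713732
Parallel ([0.640056] and [0.713732]): 1 − (1 − 0.640056)(1 − 0.713732) = 0.8970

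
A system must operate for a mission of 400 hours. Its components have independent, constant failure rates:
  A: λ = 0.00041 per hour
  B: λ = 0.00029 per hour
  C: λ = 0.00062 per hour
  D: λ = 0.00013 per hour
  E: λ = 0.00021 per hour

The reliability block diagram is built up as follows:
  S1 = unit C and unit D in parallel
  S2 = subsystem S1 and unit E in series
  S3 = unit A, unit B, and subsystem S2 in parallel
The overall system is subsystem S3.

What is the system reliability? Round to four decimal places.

R(A) = exp(−0.00041 × 400) = 0.848742
R(B) = exp(−0.00029 × 400) = 0.890475
R(C) = exp(−0.00062 × 400) = 0.780360
R(D) = exp(−0.00013 × 400) = 0.949329
R(E) = exp(−0.00021 × 400) = 0.919431
Parallel (C and D): 1 − (1 − 0.780360)(1 − 0.949329) = 0.988871
Series ([0.988871] and E): 0.988871 × 0.919431 = 0.909199
Parallel (A, B, and [0.909199]): 1 − (1 − 0.848742)(1 − 0.890475)(1 − 0.909199) = 0.9985

0.9985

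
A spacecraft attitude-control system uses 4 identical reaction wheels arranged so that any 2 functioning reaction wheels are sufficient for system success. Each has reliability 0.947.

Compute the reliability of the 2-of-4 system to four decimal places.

R = Σ_{i=2}^{4} C(4,i) p^i (1−p)^{4−i} with p = 0.947
C(4,2)·0.947^2·0.053^2 = 0.015115
C(4,3)·0.947^3·0.053^1 = 0.180047
C(4,4)·0.947^4·0.053^0 = 0.804266
Sum = 0.9994

0.9994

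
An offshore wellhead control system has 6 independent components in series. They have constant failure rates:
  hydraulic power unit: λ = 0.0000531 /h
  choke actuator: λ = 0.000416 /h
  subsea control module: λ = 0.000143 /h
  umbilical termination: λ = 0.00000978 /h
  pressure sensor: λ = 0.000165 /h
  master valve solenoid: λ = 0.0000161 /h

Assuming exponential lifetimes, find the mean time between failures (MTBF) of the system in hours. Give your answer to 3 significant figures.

1250

Series of exponential components: λ_sys = Σ λ_i
λ_sys = 0.0000531 + 0.000416 + 0.000143 + 0.00000978 + 0.000165 + 0.0000161 = 8.0298e-04 /h
MTBF = 1 / λ_sys = 1250 h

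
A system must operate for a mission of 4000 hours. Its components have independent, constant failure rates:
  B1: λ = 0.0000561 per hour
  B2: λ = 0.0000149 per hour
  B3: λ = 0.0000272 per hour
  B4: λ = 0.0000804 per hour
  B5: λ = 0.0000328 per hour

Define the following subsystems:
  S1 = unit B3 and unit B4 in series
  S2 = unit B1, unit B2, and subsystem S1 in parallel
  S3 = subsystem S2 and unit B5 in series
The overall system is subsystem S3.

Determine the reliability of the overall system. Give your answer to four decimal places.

R(B1) = exp(−0.0000561 × 4000) = 0.798995
R(B2) = exp(−0.0000149 × 4000) = 0.942141
R(B3) = exp(−0.0000272 × 4000) = 0.896910
R(B4) = exp(−0.0000804 × 4000) = 0.724988
R(B5) = exp(−0.0000328 × 4000) = 0.877042
Series (B3 and B4): 0.896910 × 0.724988 = 0.650249
Parallel (B1, B2, and [0.650249]): 1 − (1 − 0.798995)(1 − 0.942141)(1 − 0.650249) = 0.995932
Series ([0.995932] and B5): 0.995932 × 0.877042 = 0.8735

0.8735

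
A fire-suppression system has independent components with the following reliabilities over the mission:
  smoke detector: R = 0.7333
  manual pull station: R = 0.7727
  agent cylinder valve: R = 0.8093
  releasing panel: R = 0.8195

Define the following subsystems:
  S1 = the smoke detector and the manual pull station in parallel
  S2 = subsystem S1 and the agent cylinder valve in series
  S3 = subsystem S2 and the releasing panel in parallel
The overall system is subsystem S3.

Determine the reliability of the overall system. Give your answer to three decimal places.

Parallel (smoke detector and manual pull station): 1 − (1 − 0.73330)(1 − 0.77270) = 0.93938
Series ([0.93938] and agent cylinder valve): 0.93938 × 0.80930 = 0.76024
Parallel ([0.76024] and releasing panel): 1 − (1 − 0.76024)(1 − 0.81950) = 0.957

0.957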